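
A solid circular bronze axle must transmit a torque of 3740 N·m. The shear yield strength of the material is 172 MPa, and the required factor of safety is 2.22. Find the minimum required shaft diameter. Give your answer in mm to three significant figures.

Allowable shear stress τ_allow = 172/2.22 = 77.48 MPa.
For a solid shaft τ = 16T/(πd³), so d³ = 16T/(π τ_allow) = 16×3740000/(π×77.48) = 245800 mm³.
d = (245800)^(1/3) = 62.65 mm.

d = 62.6 mm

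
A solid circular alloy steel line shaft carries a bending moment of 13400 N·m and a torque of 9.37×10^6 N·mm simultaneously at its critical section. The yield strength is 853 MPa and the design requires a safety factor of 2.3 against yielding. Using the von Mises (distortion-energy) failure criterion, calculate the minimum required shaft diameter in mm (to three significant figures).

d = 75.5 mm

σ_allow = σ_y/n = 853/2.3 = 370.9 MPa.
For a solid shaft σ_b = 32M/(πd³) and τ = 16T/(πd³), so the von Mises stress is σ' = (16/πd³)·√(4M²+3T²).
√(4M²+3T²) = √(4×(1.340×10^7)² + 3×(9.370×10^6)²) = 3.133×10^7 N·mm.
d³ = 16×3.133×10^7/(π×370.9) = 430300 mm³.
d = 75.49 mm.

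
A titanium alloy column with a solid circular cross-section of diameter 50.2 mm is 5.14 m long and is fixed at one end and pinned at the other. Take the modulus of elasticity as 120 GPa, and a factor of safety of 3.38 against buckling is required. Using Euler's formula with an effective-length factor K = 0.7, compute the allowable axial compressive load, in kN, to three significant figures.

P_allow = 8.44 kN

I = πd⁴/64 = π×50.2⁴/64 = 311700 mm⁴.
Effective length L_e = KL = 0.7×5.14 m = 3598 mm.
Euler critical load P_cr = π²EI/L_e² = π²×120000×311700/3598² = 28520 N.
P_allow = P_cr/n = 28520/3.38 = 8438 N.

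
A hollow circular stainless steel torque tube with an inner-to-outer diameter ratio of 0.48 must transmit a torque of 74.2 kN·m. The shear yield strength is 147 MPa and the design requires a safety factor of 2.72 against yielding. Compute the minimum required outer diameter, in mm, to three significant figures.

τ_allow = 147/2.72 = 54.04 MPa.
For a hollow shaft τ = 16T/[πd_o³(1−k⁴)] with k = 0.48, so 1−k⁴ = 0.9469.
d_o³ = 16T/[π τ_allow (1−k⁴)] = 16×7.4200×10^7/(π×54.04×0.9469) = 7.384×10^6 mm³.
d_o = 194.7 mm.

d_o = 195 mm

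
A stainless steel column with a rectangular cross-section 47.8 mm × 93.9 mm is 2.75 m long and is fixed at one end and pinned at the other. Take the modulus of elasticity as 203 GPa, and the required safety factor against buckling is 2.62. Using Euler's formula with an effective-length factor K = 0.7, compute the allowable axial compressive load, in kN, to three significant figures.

P_allow = 176 kN

Buckling occurs about the weak axis: I_min = h·b³/12 = 93.9×47.8³/12 = 854600 mm⁴ (b = 47.8 mm is the smaller dimension).
Effective length L_e = KL = 0.7×2.75 m = 1925 mm.
Euler critical load P_cr = π²EI/L_e² = π²×203000×854600/1925² = 462100 N.
P_allow = P_cr/n = 462100/2.62 = 176400 N.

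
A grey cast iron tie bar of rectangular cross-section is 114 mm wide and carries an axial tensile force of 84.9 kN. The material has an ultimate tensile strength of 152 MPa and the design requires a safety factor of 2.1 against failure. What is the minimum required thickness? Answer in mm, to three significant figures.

σ_allow = 152/2.1 = 72.38 MPa.
Required area A = F/σ_allow = 84900/72.38 = 1173 mm².
t = A/w = 1173/114 = 10.29 mm.

t = 10.3 mm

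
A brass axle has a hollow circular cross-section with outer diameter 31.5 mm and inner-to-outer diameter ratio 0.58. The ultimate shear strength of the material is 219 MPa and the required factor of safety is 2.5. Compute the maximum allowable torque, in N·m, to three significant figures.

τ_allow = 219/2.5 = 87.60 MPa.
For a hollow shaft T_allow = τ_allow·πd_o³(1−k⁴)/16 with 1−k⁴ = 0.8868, so πd_o³(1−k⁴)/16 = 5443 mm³.
T_allow = 87.60×5443 = 476800 N·mm = 476.8 N·m.

T_allow = 477 N·m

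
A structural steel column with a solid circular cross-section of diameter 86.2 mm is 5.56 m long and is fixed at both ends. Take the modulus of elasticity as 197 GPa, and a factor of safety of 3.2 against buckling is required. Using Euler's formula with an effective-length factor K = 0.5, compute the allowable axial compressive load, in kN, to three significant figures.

P_allow = 213 kN

I = πd⁴/64 = π×86.2⁴/64 = 2.710×10^6 mm⁴.
Effective length L_e = KL = 0.5×5.56 m = 2780 mm.
Euler critical load P_cr = π²EI/L_e² = π²×197000×2.710×10^6/2780² = 681800 N.
P_allow = P_cr/n = 681800/3.2 = 213100 N.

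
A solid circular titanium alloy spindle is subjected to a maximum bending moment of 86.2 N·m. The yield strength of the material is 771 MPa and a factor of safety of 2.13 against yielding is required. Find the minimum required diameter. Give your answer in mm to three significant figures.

σ_allow = 771/2.13 = 362.0 MPa.
For a solid circular section σ = 32M/(πd³), so d³ = 32M/(π σ_allow) = 32×86200/(π×362.0) = 2426 mm³.
d = 13.44 mm.

d = 13.4 mm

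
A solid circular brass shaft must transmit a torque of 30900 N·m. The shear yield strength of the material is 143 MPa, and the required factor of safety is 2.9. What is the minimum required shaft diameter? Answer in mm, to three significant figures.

d = 147 mm

Allowable shear stress τ_allow = 143/2.9 = 49.31 MPa.
For a solid shaft τ = 16T/(πd³), so d³ = 16T/(π τ_allow) = 16×3.0900×10^7/(π×49.31) = 3.191×10^6 mm³.
d = (3.191×10^6)^(1/3) = 147.2 mm.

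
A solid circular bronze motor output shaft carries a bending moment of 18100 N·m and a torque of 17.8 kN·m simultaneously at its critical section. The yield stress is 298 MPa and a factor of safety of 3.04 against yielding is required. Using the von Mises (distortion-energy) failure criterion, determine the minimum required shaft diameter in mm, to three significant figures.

σ_allow = σ_y/n = 298/3.04 = 98.03 MPa.
For a solid shaft σ_b = 32M/(πd³) and τ = 16T/(πd³), so the von Mises stress is σ' = (16/πd³)·√(4M²+3T²).
√(4M²+3T²) = √(4×(1.810×10^7)² + 3×(1.780×10^7)²) = 4.755×10^7 N·mm.
d³ = 16×4.755×10^7/(π×98.03) = 2.470×10^6 mm³.
d = 135.2 mm.

d = 135 mm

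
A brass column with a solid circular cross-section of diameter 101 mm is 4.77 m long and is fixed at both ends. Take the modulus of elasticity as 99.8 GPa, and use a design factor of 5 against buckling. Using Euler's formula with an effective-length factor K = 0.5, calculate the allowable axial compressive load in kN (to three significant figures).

P_allow = 177 kN

I = πd⁴/64 = π×101⁴/64 = 5.108×10^6 mm⁴.
Effective length L_e = KL = 0.5×4.77 m = 2385 mm.
Euler critical load P_cr = π²EI/L_e² = π²×99800×5.108×10^6/2385² = 884500 N.
P_allow = P_cr/n = 884500/5 = 176900 N.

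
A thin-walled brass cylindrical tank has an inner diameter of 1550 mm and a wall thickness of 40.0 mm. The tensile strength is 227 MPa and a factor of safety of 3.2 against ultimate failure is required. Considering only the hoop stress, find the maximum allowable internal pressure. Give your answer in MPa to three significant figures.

p_allow = 3.66 MPa

σ_allow = 227/3.2 = 70.94 MPa.
σ_h = pD/(2t) → p_allow = 2σ_allow t/D = 2×70.94×40.0/1550 = 3.661 MPa.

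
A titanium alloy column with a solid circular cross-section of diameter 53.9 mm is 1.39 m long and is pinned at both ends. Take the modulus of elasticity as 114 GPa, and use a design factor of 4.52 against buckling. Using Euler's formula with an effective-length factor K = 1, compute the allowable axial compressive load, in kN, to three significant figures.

P_allow = 53.4 kN

I = πd⁴/64 = π×53.9⁴/64 = 414300 mm⁴.
Effective length L_e = KL = 1×1.39 m = 1390 mm.
Euler critical load P_cr = π²EI/L_e² = π²×114000×414300/1390² = 241300 N.
P_allow = P_cr/n = 241300/4.52 = 53380 N.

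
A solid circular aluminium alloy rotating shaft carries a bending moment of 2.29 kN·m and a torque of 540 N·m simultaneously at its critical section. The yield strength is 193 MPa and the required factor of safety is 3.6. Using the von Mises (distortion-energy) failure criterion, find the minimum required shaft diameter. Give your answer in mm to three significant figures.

d = 76.3 mm

σ_allow = σ_y/n = 193/3.6 = 53.61 MPa.
For a solid shaft σ_b = 32M/(πd³) and τ = 16T/(πd³), so the von Mises stress is σ' = (16/πd³)·√(4M²+3T²).
√(4M²+3T²) = √(4×(2.290×10^6)² + 3×(540000)²) = 4.675×10^6 N·mm.
d³ = 16×4.675×10^6/(π×53.61) = 444100 mm³.
d = 76.29 mm.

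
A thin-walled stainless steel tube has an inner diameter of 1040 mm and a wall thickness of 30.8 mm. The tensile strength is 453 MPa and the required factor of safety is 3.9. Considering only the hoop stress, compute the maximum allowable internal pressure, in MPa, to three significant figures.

p_allow = 6.88 MPa

σ_allow = 453/3.9 = 116.2 MPa.
σ_h = pD/(2t) → p_allow = 2σ_allow t/D = 2×116.2×30.8/1040 = 6.880 MPa.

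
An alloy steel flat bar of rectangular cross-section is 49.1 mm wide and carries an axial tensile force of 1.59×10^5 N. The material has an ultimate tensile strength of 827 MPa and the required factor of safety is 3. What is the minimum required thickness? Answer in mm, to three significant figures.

t = 11.7 mm

σ_allow = 827/3 = 275.7 MPa.
Required area A = F/σ_allow = 159000/275.7 = 576.8 mm².
t = A/w = 576.8/49.1 = 11.75 mm.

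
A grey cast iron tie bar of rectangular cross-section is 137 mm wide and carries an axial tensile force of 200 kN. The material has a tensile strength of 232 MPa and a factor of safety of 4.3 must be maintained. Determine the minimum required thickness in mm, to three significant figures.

t = 27.1 mm

σ_allow = 232/4.3 = 53.95 MPa.
Required area A = F/σ_allow = 200000/53.95 = 3707 mm².
t = A/w = 3707/137 = 27.06 mm.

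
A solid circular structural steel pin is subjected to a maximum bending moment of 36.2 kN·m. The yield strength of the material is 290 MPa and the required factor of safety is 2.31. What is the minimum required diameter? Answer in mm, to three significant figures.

σ_allow = 290/2.31 = 125.5 MPa.
For a solid circular section σ = 32M/(πd³), so d³ = 32M/(π σ_allow) = 32×3.6200×10^7/(π×125.5) = 2.937×10^6 mm³.
d = 143.2 mm.

d = 143 mm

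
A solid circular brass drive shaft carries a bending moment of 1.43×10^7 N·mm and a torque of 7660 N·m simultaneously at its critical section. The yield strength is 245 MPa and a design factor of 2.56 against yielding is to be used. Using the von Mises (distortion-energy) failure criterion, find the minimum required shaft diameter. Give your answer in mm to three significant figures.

σ_allow = σ_y/n = 245/2.56 = 95.70 MPa.
For a solid shaft σ_b = 32M/(πd³) and τ = 16T/(πd³), so the von Mises stress is σ' = (16/πd³)·√(4M²+3T²).
√(4M²+3T²) = √(4×(1.430×10^7)² + 3×(7.660×10^6)²) = 3.153×10^7 N·mm.
d³ = 16×3.153×10^7/(π×95.70) = 1.678×10^6 mm³.
d = 118.8 mm.

d = 119 mm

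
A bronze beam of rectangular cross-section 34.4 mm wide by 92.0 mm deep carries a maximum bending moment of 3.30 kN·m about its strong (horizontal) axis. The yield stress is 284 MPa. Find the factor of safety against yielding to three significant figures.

Section modulus S = bh²/6 = 34.4×92.0²/6 = 48530 mm³.
σ = M/S = 3300000/48530 = 68.00 MPa.
n = 284/68.00 = 4.176.

n = 4.18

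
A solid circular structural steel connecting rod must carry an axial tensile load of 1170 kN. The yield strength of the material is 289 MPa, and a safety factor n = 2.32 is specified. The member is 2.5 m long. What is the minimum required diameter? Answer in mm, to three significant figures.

d = 109 mm

Allowable stress σ_allow = 289/2.32 = 124.6 MPa.
Required area A = F/σ_allow = 1170000/124.6 = 9392 mm².
A = πd²/4 → d = √(4A/π) = 109.4 mm.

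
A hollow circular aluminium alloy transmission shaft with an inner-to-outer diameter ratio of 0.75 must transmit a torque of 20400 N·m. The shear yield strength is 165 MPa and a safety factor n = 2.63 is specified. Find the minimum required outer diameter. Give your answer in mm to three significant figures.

τ_allow = 165/2.63 = 62.74 MPa.
For a hollow shaft τ = 16T/[πd_o³(1−k⁴)] with k = 0.75, so 1−k⁴ = 0.6836.
d_o³ = 16T/[π τ_allow (1−k⁴)] = 16×2.0400×10^7/(π×62.74×0.6836) = 2.423×10^6 mm³.
d_o = 134.3 mm.

d_o = 134 mm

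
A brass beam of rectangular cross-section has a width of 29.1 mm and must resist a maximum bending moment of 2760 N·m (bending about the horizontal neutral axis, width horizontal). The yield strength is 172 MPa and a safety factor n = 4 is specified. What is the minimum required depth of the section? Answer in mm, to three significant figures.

h = 115 mm

σ_allow = 172/4 = 43.00 MPa.
For a rectangular section σ = 6M/(bh²), so h² = 6M/(b σ_allow) = 6×2760000/(29.1×43.00) = 13230 mm².
h = 115.0 mm.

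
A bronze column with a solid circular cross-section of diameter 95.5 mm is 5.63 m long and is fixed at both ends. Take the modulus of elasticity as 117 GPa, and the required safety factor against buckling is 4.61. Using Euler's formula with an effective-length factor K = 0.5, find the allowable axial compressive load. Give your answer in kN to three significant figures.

I = πd⁴/64 = π×95.5⁴/64 = 4.083×10^6 mm⁴.
Effective length L_e = KL = 0.5×5.63 m = 2815 mm.
Euler critical load P_cr = π²EI/L_e² = π²×117000×4.083×10^6/2815² = 595000 N.
P_allow = P_cr/n = 595000/4.61 = 129100 N.

P_allow = 129 kN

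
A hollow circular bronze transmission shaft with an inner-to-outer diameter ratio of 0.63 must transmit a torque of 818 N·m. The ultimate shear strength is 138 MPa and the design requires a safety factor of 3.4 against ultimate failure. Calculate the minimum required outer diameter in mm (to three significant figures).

τ_allow = 138/3.4 = 40.59 MPa.
For a hollow shaft τ = 16T/[πd_o³(1−k⁴)] with k = 0.63, so 1−k⁴ = 0.8425.
d_o³ = 16T/[π τ_allow (1−k⁴)] = 16×818000/(π×40.59×0.8425) = 121800 mm³.
d_o = 49.57 mm.

d_o = 49.6 mm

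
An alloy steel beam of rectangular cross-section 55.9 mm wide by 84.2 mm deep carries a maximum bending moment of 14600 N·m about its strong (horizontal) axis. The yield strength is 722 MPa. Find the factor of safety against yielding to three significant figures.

Section modulus S = bh²/6 = 55.9×84.2²/6 = 66050 mm³.
σ = M/S = 1.4600×10^7/66050 = 221.0 MPa.
n = 722/221.0 = 3.266.

n = 3.27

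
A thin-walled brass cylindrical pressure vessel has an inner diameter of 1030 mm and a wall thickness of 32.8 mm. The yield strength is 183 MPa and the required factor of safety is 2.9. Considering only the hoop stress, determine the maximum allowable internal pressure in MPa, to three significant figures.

p_allow = 4.02 MPa

σ_allow = 183/2.9 = 63.10 MPa.
σ_h = pD/(2t) → p_allow = 2σ_allow t/D = 2×63.10×32.8/1030 = 4.019 MPa.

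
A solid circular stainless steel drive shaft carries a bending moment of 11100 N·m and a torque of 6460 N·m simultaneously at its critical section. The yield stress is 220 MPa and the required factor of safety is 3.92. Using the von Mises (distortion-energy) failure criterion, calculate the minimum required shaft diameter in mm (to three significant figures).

d = 131 mm

σ_allow = σ_y/n = 220/3.92 = 56.12 MPa.
For a solid shaft σ_b = 32M/(πd³) and τ = 16T/(πd³), so the von Mises stress is σ' = (16/πd³)·√(4M²+3T²).
√(4M²+3T²) = √(4×(1.110×10^7)² + 3×(6.460×10^6)²) = 2.486×10^7 N·mm.
d³ = 16×2.486×10^7/(π×56.12) = 2.256×10^6 mm³.
d = 131.2 mm.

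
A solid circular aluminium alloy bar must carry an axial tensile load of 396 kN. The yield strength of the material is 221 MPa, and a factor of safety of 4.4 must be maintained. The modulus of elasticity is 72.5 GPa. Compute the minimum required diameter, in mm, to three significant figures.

Allowable stress σ_allow = 221/4.4 = 50.23 MPa.
Required area A = F/σ_allow = 396000/50.23 = 7884 mm².
A = πd²/4 → d = √(4A/π) = 100.2 mm.

d = 100 mm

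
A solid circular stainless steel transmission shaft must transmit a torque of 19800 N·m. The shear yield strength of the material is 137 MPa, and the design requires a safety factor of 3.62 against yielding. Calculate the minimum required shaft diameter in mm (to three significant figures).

Allowable shear stress τ_allow = 137/3.62 = 37.85 MPa.
For a solid shaft τ = 16T/(πd³), so d³ = 16T/(π τ_allow) = 16×1.9800×10^7/(π×37.85) = 2.665×10^6 mm³.
d = (2.665×10^6)^(1/3) = 138.6 mm.

d = 139 mm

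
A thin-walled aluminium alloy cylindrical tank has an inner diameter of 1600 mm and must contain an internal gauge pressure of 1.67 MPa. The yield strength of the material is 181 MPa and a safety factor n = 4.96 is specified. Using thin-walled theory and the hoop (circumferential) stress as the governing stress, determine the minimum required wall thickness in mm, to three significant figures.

σ_allow = 181/4.96 = 36.49 MPa.
Hoop stress σ_h = pD/(2t), so t = pD/(2σ_allow) = 1.67×1600/(2×36.49) = 36.61 mm.

t = 36.6 mm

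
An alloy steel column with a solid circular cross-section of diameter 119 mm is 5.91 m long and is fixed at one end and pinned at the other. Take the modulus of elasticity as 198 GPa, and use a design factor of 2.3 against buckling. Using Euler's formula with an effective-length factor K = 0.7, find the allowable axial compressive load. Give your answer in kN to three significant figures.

I = πd⁴/64 = π×119⁴/64 = 9.844×10^6 mm⁴.
Effective length L_e = KL = 0.7×5.91 m = 4137 mm.
Euler critical load P_cr = π²EI/L_e² = π²×198000×9.844×10^6/4137² = 1.124×10^6 N.
P_allow = P_cr/n = 1.124×10^6/2.3 = 488700 N.

P_allow = 489 kN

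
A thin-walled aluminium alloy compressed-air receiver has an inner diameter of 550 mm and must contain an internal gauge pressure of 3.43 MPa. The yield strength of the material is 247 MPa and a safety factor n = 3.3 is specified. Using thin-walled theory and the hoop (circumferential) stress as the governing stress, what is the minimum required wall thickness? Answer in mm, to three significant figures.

t = 12.6 mm

σ_allow = 247/3.3 = 74.85 MPa.
Hoop stress σ_h = pD/(2t), so t = pD/(2σ_allow) = 3.43×550/(2×74.85) = 12.60 mm.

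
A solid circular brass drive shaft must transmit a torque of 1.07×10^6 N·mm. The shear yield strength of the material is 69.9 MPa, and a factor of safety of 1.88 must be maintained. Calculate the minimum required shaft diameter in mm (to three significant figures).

d = 52.7 mm

Allowable shear stress τ_allow = 69.9/1.88 = 37.18 MPa.
For a solid shaft τ = 16T/(πd³), so d³ = 16T/(π τ_allow) = 16×1070000/(π×37.18) = 146600 mm³.
d = (146600)^(1/3) = 52.72 mm.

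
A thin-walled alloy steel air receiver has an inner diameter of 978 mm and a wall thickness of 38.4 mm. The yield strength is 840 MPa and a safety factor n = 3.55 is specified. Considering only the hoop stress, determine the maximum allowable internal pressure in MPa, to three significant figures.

σ_allow = 840/3.55 = 236.6 MPa.
σ_h = pD/(2t) → p_allow = 2σ_allow t/D = 2×236.6×38.4/978 = 18.58 MPa.

p_allow = 18.6 MPa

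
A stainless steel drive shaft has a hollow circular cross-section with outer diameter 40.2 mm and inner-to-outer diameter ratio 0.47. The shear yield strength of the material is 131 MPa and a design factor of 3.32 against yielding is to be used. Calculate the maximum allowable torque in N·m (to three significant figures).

T_allow = 479 N·m

τ_allow = 131/3.32 = 39.46 MPa.
For a hollow shaft T_allow = τ_allow·πd_o³(1−k⁴)/16 with 1−k⁴ = 0.9512, so πd_o³(1−k⁴)/16 = 12130 mm³.
T_allow = 39.46×12130 = 478800 N·mm = 478.8 N·m.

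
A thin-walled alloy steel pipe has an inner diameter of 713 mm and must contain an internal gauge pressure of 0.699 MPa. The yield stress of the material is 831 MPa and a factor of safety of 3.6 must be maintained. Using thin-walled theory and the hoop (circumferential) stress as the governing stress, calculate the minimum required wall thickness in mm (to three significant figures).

t = 1.08 mm

σ_allow = 831/3.6 = 230.8 MPa.
Hoop stress σ_h = pD/(2t), so t = pD/(2σ_allow) = 0.699×713/(2×230.8) = 1.080 mm.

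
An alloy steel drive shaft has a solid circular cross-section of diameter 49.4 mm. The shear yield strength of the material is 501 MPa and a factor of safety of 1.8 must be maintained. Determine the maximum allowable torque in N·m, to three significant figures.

T_allow = 6590 N·m

τ_allow = 501/1.8 = 278.3 MPa.
For a solid shaft T_allow = τ_allow·πd³/16; πd³/16 = π×49.4³/16 = 23670 mm³.
T_allow = 278.3×23670 = 6.588×10^6 N·mm = 6588 N·m.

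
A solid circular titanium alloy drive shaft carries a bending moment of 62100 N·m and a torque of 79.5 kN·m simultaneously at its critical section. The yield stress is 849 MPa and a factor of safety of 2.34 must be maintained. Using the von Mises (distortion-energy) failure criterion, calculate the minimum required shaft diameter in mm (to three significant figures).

d = 138 mm

σ_allow = σ_y/n = 849/2.34 = 362.8 MPa.
For a solid shaft σ_b = 32M/(πd³) and τ = 16T/(πd³), so the von Mises stress is σ' = (16/πd³)·√(4M²+3T²).
√(4M²+3T²) = √(4×(6.210×10^7)² + 3×(7.950×10^7)²) = 1.854×10^8 N·mm.
d³ = 16×1.854×10^8/(π×362.8) = 2.603×10^6 mm³.
d = 137.6 mm.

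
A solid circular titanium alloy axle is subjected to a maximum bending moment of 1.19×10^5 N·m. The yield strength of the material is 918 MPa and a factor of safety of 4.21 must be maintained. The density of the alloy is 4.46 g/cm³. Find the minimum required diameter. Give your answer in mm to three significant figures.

d = 177 mm

σ_allow = 918/4.21 = 218.1 MPa.
For a solid circular section σ = 32M/(πd³), so d³ = 32M/(π σ_allow) = 32×1.1900×10^8/(π×218.1) = 5.559×10^6 mm³.
d = 177.1 mm.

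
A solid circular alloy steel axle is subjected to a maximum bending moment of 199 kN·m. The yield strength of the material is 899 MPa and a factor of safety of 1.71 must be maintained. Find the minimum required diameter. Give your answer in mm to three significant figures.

d = 157 mm

σ_allow = 899/1.71 = 525.7 MPa.
For a solid circular section σ = 32M/(πd³), so d³ = 32M/(π σ_allow) = 32×1.9900×10^8/(π×525.7) = 3.856×10^6 mm³.
d = 156.8 mm.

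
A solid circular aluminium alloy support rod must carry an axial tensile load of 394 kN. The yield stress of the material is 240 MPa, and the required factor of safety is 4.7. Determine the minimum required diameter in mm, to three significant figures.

Allowable stress σ_allow = 240/4.7 = 51.06 MPa.
Required area A = F/σ_allow = 394000/51.06 = 7716 mm².
A = πd²/4 → d = √(4A/π) = 99.12 mm.

d = 99.1 mm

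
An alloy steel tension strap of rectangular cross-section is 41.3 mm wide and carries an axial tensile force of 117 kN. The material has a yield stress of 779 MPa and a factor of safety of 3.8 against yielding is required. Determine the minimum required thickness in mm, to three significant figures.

σ_allow = 779/3.8 = 205.0 MPa.
Required area A = F/σ_allow = 117000/205.0 = 570.7 mm².
t = A/w = 570.7/41.3 = 13.82 mm.

t = 13.8 mm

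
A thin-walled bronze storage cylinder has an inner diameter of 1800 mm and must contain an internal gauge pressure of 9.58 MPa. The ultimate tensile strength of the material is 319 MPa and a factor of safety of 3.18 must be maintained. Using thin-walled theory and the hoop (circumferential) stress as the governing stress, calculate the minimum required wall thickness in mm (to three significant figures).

t = 85.9 mm

σ_allow = 319/3.18 = 100.3 MPa.
Hoop stress σ_h = pD/(2t), so t = pD/(2σ_allow) = 9.58×1800/(2×100.3) = 85.95 mm.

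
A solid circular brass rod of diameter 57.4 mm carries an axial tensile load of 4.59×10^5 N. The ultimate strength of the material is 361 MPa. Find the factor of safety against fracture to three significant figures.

n = 2.04

A = πd²/4 = 2588 mm².
σ = F/A = 459000/2588 = 177.4 MPa.
n = 361/177.4 = 2.035.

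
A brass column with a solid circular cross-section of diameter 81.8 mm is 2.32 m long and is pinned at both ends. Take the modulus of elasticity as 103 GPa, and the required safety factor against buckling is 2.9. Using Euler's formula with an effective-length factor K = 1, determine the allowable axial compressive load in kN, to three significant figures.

P_allow = 143 kN

I = πd⁴/64 = π×81.8⁴/64 = 2.198×10^6 mm⁴.
Effective length L_e = KL = 1×2.32 m = 2320 mm.
Euler critical load P_cr = π²EI/L_e² = π²×103000×2.198×10^6/2320² = 415100 N.
P_allow = P_cr/n = 415100/2.9 = 143100 N.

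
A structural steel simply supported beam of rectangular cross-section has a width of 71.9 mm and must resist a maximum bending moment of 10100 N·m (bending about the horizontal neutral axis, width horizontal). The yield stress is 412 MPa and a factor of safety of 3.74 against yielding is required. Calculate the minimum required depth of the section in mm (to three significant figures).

h = 87.5 mm

σ_allow = 412/3.74 = 110.2 MPa.
For a rectangular section σ = 6M/(bh²), so h² = 6M/(b σ_allow) = 6×1.0100×10^7/(71.9×110.2) = 7651 mm².
h = 87.47 mm.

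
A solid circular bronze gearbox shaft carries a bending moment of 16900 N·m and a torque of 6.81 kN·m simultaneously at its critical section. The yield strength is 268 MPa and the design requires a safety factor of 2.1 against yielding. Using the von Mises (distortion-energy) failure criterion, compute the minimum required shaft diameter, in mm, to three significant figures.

d = 113 mm

σ_allow = σ_y/n = 268/2.1 = 127.6 MPa.
For a solid shaft σ_b = 32M/(πd³) and τ = 16T/(πd³), so the von Mises stress is σ' = (16/πd³)·√(4M²+3T²).
√(4M²+3T²) = √(4×(1.690×10^7)² + 3×(6.810×10^6)²) = 3.580×10^7 N·mm.
d³ = 16×3.580×10^7/(π×127.6) = 1.429×10^6 mm³.
d = 112.6 mm.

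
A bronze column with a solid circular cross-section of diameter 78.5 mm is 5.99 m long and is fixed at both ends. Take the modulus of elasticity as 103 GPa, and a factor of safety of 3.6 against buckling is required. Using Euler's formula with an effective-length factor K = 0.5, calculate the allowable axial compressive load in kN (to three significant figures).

P_allow = 58.7 kN

I = πd⁴/64 = π×78.5⁴/64 = 1.864×10^6 mm⁴.
Effective length L_e = KL = 0.5×5.99 m = 2995 mm.
Euler critical load P_cr = π²EI/L_e² = π²×103000×1.864×10^6/2995² = 211200 N.
P_allow = P_cr/n = 211200/3.6 = 58680 N.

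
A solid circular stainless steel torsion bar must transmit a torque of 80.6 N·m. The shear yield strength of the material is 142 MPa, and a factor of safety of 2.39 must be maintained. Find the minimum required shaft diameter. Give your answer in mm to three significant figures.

d = 19.0 mm

Allowable shear stress τ_allow = 142/2.39 = 59.41 MPa.
For a solid shaft τ = 16T/(πd³), so d³ = 16T/(π τ_allow) = 16×80600/(π×59.41) = 6909 mm³.
d = (6909)^(1/3) = 19.05 mm.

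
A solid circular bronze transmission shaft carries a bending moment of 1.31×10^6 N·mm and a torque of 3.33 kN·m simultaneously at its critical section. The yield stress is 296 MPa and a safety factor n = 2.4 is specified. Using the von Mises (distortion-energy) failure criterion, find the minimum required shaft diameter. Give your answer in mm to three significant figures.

d = 64.0 mm

σ_allow = σ_y/n = 296/2.4 = 123.3 MPa.
For a solid shaft σ_b = 32M/(πd³) and τ = 16T/(πd³), so the von Mises stress is σ' = (16/πd³)·√(4M²+3T²).
√(4M²+3T²) = √(4×(1.310×10^6)² + 3×(3.330×10^6)²) = 6.335×10^6 N·mm.
d³ = 16×6.335×10^6/(π×123.3) = 261600 mm³.
d = 63.96 mm.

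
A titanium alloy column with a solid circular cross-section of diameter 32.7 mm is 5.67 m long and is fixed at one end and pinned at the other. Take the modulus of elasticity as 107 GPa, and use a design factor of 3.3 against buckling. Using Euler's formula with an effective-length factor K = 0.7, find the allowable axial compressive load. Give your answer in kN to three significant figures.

P_allow = 1.14 kN

I = πd⁴/64 = π×32.7⁴/64 = 56130 mm⁴.
Effective length L_e = KL = 0.7×5.67 m = 3969 mm.
Euler critical load P_cr = π²EI/L_e² = π²×107000×56130/3969² = 3763 N.
P_allow = P_cr/n = 3763/3.3 = 1140 N.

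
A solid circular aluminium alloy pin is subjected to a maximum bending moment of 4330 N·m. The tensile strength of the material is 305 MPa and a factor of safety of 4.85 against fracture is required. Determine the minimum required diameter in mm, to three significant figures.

d = 88.8 mm

σ_allow = 305/4.85 = 62.89 MPa.
For a solid circular section σ = 32M/(πd³), so d³ = 32M/(π σ_allow) = 32×4330000/(π×62.89) = 701300 mm³.
d = 88.85 mm.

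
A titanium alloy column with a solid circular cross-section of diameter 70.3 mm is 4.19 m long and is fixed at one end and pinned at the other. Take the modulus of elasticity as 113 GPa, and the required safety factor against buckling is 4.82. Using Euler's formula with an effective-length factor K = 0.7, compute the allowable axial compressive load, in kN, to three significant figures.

P_allow = 32.2 kN

I = πd⁴/64 = π×70.3⁴/64 = 1.199×10^6 mm⁴.
Effective length L_e = KL = 0.7×4.19 m = 2933 mm.
Euler critical load P_cr = π²EI/L_e² = π²×113000×1.199×10^6/2933² = 155400 N.
P_allow = P_cr/n = 155400/4.82 = 32250 N.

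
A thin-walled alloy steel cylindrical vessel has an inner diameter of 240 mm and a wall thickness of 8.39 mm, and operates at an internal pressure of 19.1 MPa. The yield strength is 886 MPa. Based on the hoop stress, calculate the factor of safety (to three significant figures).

σ_h = pD/(2t) = 19.1×240/(2×8.39) = 273.2 MPa.
n = 886/273.2 = 3.243.

n = 3.24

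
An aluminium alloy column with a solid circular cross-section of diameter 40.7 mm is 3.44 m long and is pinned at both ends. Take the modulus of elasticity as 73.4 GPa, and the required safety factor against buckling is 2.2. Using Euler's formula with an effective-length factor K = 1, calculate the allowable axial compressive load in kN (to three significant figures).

P_allow = 3.75 kN

I = πd⁴/64 = π×40.7⁴/64 = 134700 mm⁴.
Effective length L_e = KL = 1×3.44 m = 3440 mm.
Euler critical load P_cr = π²EI/L_e² = π²×73400×134700/3440² = 8246 N.
P_allow = P_cr/n = 8246/2.2 = 3748 N.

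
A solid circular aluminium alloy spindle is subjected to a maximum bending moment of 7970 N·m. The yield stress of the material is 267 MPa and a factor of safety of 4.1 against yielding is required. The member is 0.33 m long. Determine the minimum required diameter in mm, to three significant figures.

d = 108 mm

σ_allow = 267/4.1 = 65.12 MPa.
For a solid circular section σ = 32M/(πd³), so d³ = 32M/(π σ_allow) = 32×7970000/(π×65.12) = 1.247×10^6 mm³.
d = 107.6 mm.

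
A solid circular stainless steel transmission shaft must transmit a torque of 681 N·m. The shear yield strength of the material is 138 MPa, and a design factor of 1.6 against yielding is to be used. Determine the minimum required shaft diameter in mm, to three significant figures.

d = 34.3 mm

Allowable shear stress τ_allow = 138/1.6 = 86.25 MPa.
For a solid shaft τ = 16T/(πd³), so d³ = 16T/(π τ_allow) = 16×681000/(π×86.25) = 40210 mm³.
d = (40210)^(1/3) = 34.26 mm.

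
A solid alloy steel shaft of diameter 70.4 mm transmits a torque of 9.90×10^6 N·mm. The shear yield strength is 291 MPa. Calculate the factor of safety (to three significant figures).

n = 2.01

τ = 16T/(πd³) = 16×9900000/(π×70.4³) = 144.5 MPa.
n = τ_limit/τ = 291/144.5 = 2.014.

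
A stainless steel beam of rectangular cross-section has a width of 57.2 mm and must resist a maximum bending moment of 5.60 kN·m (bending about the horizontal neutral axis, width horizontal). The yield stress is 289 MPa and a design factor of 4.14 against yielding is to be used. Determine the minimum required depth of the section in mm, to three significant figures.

h = 91.7 mm

σ_allow = 289/4.14 = 69.81 MPa.
For a rectangular section σ = 6M/(bh²), so h² = 6M/(b σ_allow) = 6×5600000/(57.2×69.81) = 8415 mm².
h = 91.73 mm.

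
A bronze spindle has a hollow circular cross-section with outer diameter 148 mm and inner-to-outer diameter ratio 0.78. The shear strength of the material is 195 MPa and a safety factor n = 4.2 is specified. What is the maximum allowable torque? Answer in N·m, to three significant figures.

τ_allow = 195/4.2 = 46.43 MPa.
For a hollow shaft T_allow = τ_allow·πd_o³(1−k⁴)/16 with 1−k⁴ = 0.6298, so πd_o³(1−k⁴)/16 = 400900 mm³.
T_allow = 46.43×400900 = 1.861×10^7 N·mm = 18610 N·m.

T_allow = 18600 N·m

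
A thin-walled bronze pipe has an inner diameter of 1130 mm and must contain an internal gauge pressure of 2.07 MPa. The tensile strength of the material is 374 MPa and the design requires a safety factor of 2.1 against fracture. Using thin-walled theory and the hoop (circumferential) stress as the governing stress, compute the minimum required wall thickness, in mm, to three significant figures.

t = 6.57 mm

σ_allow = 374/2.1 = 178.1 MPa.
Hoop stress σ_h = pD/(2t), so t = pD/(2σ_allow) = 2.07×1130/(2×178.1) = 6.567 mm.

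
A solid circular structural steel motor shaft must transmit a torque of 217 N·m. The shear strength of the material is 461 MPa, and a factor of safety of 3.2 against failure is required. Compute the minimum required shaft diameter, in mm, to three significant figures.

Allowable shear stress τ_allow = 461/3.2 = 144.1 MPa.
For a solid shaft τ = 16T/(πd³), so d³ = 16T/(π τ_allow) = 16×217000/(π×144.1) = 7671 mm³.
d = (7671)^(1/3) = 19.72 mm.

d = 19.7 mm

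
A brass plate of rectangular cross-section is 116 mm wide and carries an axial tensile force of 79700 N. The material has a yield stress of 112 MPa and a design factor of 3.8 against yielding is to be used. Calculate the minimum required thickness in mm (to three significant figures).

t = 23.3 mm

σ_allow = 112/3.8 = 29.47 MPa.
Required area A = F/σ_allow = 79700/29.47 = 2704 mm².
t = A/w = 2704/116 = 23.31 mm.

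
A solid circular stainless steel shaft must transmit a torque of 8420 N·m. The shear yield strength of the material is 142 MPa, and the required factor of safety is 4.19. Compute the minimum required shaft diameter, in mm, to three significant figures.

d = 108 mm

Allowable shear stress τ_allow = 142/4.19 = 33.89 MPa.
For a solid shaft τ = 16T/(πd³), so d³ = 16T/(π τ_allow) = 16×8420000/(π×33.89) = 1.265×10^6 mm³.
d = (1.265×10^6)^(1/3) = 108.2 mm.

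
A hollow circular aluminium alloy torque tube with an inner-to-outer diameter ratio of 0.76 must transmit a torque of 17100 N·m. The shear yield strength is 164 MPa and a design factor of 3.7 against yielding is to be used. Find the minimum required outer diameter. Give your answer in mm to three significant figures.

d_o = 143 mm

τ_allow = 164/3.7 = 44.32 MPa.
For a hollow shaft τ = 16T/[πd_o³(1−k⁴)] with k = 0.76, so 1−k⁴ = 0.6664.
d_o³ = 16T/[π τ_allow (1−k⁴)] = 16×1.7100×10^7/(π×44.32×0.6664) = 2.949×10^6 mm³.
d_o = 143.4 mm.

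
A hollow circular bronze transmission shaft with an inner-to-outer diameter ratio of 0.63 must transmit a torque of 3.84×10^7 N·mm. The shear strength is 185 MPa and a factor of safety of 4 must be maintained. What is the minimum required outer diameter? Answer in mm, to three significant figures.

τ_allow = 185/4 = 46.25 MPa.
For a hollow shaft τ = 16T/[πd_o³(1−k⁴)] with k = 0.63, so 1−k⁴ = 0.8425.
d_o³ = 16T/[π τ_allow (1−k⁴)] = 16×3.8400×10^7/(π×46.25×0.8425) = 5.019×10^6 mm³.
d_o = 171.2 mm.

d_o = 171 mm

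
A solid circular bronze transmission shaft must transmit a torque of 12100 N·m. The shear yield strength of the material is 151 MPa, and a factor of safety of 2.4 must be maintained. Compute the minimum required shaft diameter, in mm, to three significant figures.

Allowable shear stress τ_allow = 151/2.4 = 62.92 MPa.
For a solid shaft τ = 16T/(πd³), so d³ = 16T/(π τ_allow) = 16×1.2100×10^7/(π×62.92) = 979500 mm³.
d = (979500)^(1/3) = 99.31 mm.

d = 99.3 mm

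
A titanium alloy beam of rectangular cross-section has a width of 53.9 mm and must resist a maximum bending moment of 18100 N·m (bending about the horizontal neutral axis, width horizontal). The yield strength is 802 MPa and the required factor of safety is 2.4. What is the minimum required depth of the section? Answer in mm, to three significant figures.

h = 77.6 mm

σ_allow = 802/2.4 = 334.2 MPa.
For a rectangular section σ = 6M/(bh²), so h² = 6M/(b σ_allow) = 6×1.8100×10^7/(53.9×334.2) = 6029 mm².
h = 77.65 mm.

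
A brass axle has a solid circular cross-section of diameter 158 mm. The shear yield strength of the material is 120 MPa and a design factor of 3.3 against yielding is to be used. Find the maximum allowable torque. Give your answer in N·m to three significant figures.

T_allow = 28200 N·m

τ_allow = 120/3.3 = 36.36 MPa.
For a solid shaft T_allow = τ_allow·πd³/16; πd³/16 = π×158³/16 = 774500 mm³.
T_allow = 36.36×774500 = 2.816×10^7 N·mm = 28160 N·m.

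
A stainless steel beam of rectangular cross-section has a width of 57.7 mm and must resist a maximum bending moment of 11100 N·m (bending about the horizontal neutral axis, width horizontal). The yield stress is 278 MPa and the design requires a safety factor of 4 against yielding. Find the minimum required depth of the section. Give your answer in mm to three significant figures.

σ_allow = 278/4 = 69.50 MPa.
For a rectangular section σ = 6M/(bh²), so h² = 6M/(b σ_allow) = 6×1.1100×10^7/(57.7×69.50) = 16610 mm².
h = 128.9 mm.

h = 129 mm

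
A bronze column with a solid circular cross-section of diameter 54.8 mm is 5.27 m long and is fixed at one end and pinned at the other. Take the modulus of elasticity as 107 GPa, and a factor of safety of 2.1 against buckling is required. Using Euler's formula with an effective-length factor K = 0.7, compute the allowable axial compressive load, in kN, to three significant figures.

P_allow = 16.4 kN

I = πd⁴/64 = π×54.8⁴/64 = 442700 mm⁴.
Effective length L_e = KL = 0.7×5.27 m = 3689 mm.
Euler critical load P_cr = π²EI/L_e² = π²×107000×442700/3689² = 34350 N.
P_allow = P_cr/n = 34350/2.1 = 16360 N.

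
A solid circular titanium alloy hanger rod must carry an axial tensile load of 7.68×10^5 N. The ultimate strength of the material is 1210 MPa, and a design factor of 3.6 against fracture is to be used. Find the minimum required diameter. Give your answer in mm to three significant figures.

d = 53.9 mm

Allowable stress σ_allow = 1210/3.6 = 336.1 MPa.
Required area A = F/σ_allow = 768000/336.1 = 2285 mm².
A = πd²/4 → d = √(4A/π) = 53.94 mm.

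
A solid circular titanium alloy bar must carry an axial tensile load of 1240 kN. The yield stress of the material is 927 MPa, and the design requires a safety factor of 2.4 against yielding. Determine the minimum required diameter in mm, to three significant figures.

d = 63.9 mm

Allowable stress σ_allow = 927/2.4 = 386.2 MPa.
Required area A = F/σ_allow = 1240000/386.2 = 3210 mm².
A = πd²/4 → d = √(4A/π) = 63.93 mm.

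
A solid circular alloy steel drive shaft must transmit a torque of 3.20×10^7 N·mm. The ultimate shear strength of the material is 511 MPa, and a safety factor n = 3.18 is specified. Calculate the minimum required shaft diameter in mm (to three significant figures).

Allowable shear stress τ_allow = 511/3.18 = 160.7 MPa.
For a solid shaft τ = 16T/(πd³), so d³ = 16T/(π τ_allow) = 16×3.2000×10^7/(π×160.7) = 1.014×10^6 mm³.
d = (1.014×10^6)^(1/3) = 100.5 mm.

d = 100 mm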